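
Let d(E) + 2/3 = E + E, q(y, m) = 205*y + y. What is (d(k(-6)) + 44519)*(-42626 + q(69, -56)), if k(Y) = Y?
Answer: -3793541828/3 ≈ -1.2645e+9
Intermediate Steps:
q(y, m) = 206*y
d(E) = -⅔ + 2*E (d(E) = -⅔ + (E + E) = -⅔ + 2*E)
(d(k(-6)) + 44519)*(-42626 + q(69, -56)) = ((-⅔ + 2*(-6)) + 44519)*(-42626 + 206*69) = ((-⅔ - 12) + 44519)*(-42626 + 14214) = (-38/3 + 44519)*(-28412) = (133519/3)*(-28412) = -3793541828/3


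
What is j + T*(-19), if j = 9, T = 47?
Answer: -884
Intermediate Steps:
j + T*(-19) = 9 + 47*(-19) = 9 - 893 = -884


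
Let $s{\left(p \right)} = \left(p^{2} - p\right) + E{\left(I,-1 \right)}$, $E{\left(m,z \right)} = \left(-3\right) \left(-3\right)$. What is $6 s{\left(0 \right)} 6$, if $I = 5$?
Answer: $324$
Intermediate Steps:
$E{\left(m,z \right)} = 9$
$s{\left(p \right)} = 9 + p^{2} - p$ ($s{\left(p \right)} = \left(p^{2} - p\right) + 9 = 9 + p^{2} - p$)
$6 s{\left(0 \right)} 6 = 6 \left(9 + 0^{2} - 0\right) 6 = 6 \left(9 + 0 + 0\right) 6 = 6 \cdot 9 \cdot 6 = 54 \cdot 6 = 324$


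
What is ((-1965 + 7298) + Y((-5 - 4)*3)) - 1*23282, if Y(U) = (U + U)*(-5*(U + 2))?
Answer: -24699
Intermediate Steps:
Y(U) = 2*U*(-10 - 5*U) (Y(U) = (2*U)*(-5*(2 + U)) = (2*U)*(-10 - 5*U) = 2*U*(-10 - 5*U))
((-1965 + 7298) + Y((-5 - 4)*3)) - 1*23282 = ((-1965 + 7298) - 10*(-5 - 4)*3*(2 + (-5 - 4)*3)) - 1*23282 = (5333 - 10*(-9*3)*(2 - 9*3)) - 23282 = (5333 - 10*(-27)*(2 - 27)) - 23282 = (5333 - 10*(-27)*(-25)) - 23282 = (5333 - 6750) - 23282 = -1417 - 23282 = -24699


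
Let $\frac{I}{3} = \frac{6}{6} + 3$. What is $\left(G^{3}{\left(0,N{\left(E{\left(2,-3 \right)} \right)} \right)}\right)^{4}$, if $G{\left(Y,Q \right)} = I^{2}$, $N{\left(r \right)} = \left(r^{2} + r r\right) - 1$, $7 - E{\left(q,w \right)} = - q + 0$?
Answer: $79496847203390844133441536$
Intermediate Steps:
$E{\left(q,w \right)} = 7 + q$ ($E{\left(q,w \right)} = 7 - \left(- q + 0\right) = 7 - - q = 7 + q$)
$I = 12$ ($I = 3 \left(\frac{6}{6} + 3\right) = 3 \left(6 \cdot \frac{1}{6} + 3\right) = 3 \left(1 + 3\right) = 3 \cdot 4 = 12$)
$N{\left(r \right)} = -1 + 2 r^{2}$ ($N{\left(r \right)} = \left(r^{2} + r^{2}\right) - 1 = 2 r^{2} - 1 = -1 + 2 r^{2}$)
$G{\left(Y,Q \right)} = 144$ ($G{\left(Y,Q \right)} = 12^{2} = 144$)
$\left(G^{3}{\left(0,N{\left(E{\left(2,-3 \right)} \right)} \right)}\right)^{4} = \left(144^{3}\right)^{4} = 2985984^{4} = 79496847203390844133441536$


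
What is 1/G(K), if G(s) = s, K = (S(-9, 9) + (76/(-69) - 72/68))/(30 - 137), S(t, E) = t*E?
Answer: 125511/97547 ≈ 1.2867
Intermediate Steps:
S(t, E) = E*t
K = 97547/125511 (K = (9*(-9) + (76/(-69) - 72/68))/(30 - 137) = (-81 + (76*(-1/69) - 72*1/68))/(-107) = (-81 + (-76/69 - 18/17))*(-1/107) = (-81 - 2534/1173)*(-1/107) = -97547/1173*(-1/107) = 97547/125511 ≈ 0.77720)
1/G(K) = 1/(97547/125511) = 125511/97547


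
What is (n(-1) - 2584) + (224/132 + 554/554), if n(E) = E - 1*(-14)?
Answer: -84754/33 ≈ -2568.3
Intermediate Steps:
n(E) = 14 + E (n(E) = E + 14 = 14 + E)
(n(-1) - 2584) + (224/132 + 554/554) = ((14 - 1) - 2584) + (224/132 + 554/554) = (13 - 2584) + (224*(1/132) + 554*(1/554)) = -2571 + (56/33 + 1) = -2571 + 89/33 = -84754/33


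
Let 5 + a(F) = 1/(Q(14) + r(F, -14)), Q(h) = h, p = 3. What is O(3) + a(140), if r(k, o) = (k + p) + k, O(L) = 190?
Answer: 54946/297 ≈ 185.00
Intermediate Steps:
r(k, o) = 3 + 2*k (r(k, o) = (k + 3) + k = (3 + k) + k = 3 + 2*k)
a(F) = -5 + 1/(17 + 2*F) (a(F) = -5 + 1/(14 + (3 + 2*F)) = -5 + 1/(17 + 2*F))
O(3) + a(140) = 190 + 2*(-42 - 5*140)/(17 + 2*140) = 190 + 2*(-42 - 700)/(17 + 280) = 190 + 2*(-742)/297 = 190 + 2*(1/297)*(-742) = 190 - 1484/297 = 54946/297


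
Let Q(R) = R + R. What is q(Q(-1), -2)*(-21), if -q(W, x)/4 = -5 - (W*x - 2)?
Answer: -588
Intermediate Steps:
Q(R) = 2*R
q(W, x) = 12 + 4*W*x (q(W, x) = -4*(-5 - (W*x - 2)) = -4*(-5 - (-2 + W*x)) = -4*(-5 + (2 - W*x)) = -4*(-3 - W*x) = 12 + 4*W*x)
q(Q(-1), -2)*(-21) = (12 + 4*(2*(-1))*(-2))*(-21) = (12 + 4*(-2)*(-2))*(-21) = (12 + 16)*(-21) = 28*(-21) = -588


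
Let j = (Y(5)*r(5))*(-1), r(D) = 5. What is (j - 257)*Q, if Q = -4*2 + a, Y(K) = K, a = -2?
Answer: 2820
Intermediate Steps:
Q = -10 (Q = -4*2 - 2 = -8 - 2 = -10)
j = -25 (j = (5*5)*(-1) = 25*(-1) = -25)
(j - 257)*Q = (-25 - 257)*(-10) = -282*(-10) = 2820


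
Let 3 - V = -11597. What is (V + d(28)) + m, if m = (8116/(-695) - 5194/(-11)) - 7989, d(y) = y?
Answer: 31340709/7645 ≈ 4099.5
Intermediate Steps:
V = 11600 (V = 3 - 1*(-11597) = 3 + 11597 = 11600)
m = -57555351/7645 (m = (8116*(-1/695) - 5194*(-1/11)) - 7989 = (-8116/695 + 5194/11) - 7989 = 3520554/7645 - 7989 = -57555351/7645 ≈ -7528.5)
(V + d(28)) + m = (11600 + 28) - 57555351/7645 = 11628 - 57555351/7645 = 31340709/7645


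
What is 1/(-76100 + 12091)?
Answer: -1/64009 ≈ -1.5623e-5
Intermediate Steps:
1/(-76100 + 12091) = 1/(-64009) = -1/64009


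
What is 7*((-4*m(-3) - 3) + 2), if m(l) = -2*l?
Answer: -175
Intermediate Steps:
7*((-4*m(-3) - 3) + 2) = 7*((-(-8)*(-3) - 3) + 2) = 7*((-4*6 - 3) + 2) = 7*((-24 - 3) + 2) = 7*(-27 + 2) = 7*(-25) = -175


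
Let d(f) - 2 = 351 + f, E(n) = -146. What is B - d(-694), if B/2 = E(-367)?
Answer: 49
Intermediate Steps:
B = -292 (B = 2*(-146) = -292)
d(f) = 353 + f (d(f) = 2 + (351 + f) = 353 + f)
B - d(-694) = -292 - (353 - 694) = -292 - 1*(-341) = -292 + 341 = 49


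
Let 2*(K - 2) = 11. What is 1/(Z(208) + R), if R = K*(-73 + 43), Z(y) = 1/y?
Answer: -208/46799 ≈ -0.0044445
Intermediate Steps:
K = 15/2 (K = 2 + (½)*11 = 2 + 11/2 = 15/2 ≈ 7.5000)
R = -225 (R = 15*(-73 + 43)/2 = (15/2)*(-30) = -225)
1/(Z(208) + R) = 1/(1/208 - 225) = 1/(-46799/208) = -208/46799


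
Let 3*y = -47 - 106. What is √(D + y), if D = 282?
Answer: √231 ≈ 15.199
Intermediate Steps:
y = -51 (y = (-47 - 106)/3 = (⅓)*(-153) = -51)
√(D + y) = √(282 - 51) = √231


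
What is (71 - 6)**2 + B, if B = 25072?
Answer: 29297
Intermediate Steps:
(71 - 6)**2 + B = (71 - 6)**2 + 25072 = 65**2 + 25072 = 4225 + 25072 = 29297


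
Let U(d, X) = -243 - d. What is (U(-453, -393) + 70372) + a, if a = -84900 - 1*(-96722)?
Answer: 82404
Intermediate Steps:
a = 11822 (a = -84900 + 96722 = 11822)
(U(-453, -393) + 70372) + a = ((-243 - 1*(-453)) + 70372) + 11822 = ((-243 + 453) + 70372) + 11822 = (210 + 70372) + 11822 = 70582 + 11822 = 82404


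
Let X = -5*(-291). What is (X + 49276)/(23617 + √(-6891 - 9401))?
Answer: 1198114027/557778981 - 101462*I*√4073/557778981 ≈ 2.148 - 0.011609*I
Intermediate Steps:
X = 1455
(X + 49276)/(23617 + √(-6891 - 9401)) = (1455 + 49276)/(23617 + √(-6891 - 9401)) = 50731/(23617 + √(-16292)) = 50731/(23617 + 2*I*√4073)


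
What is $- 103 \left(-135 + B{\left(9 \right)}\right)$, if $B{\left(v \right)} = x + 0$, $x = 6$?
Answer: $13287$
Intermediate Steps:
$B{\left(v \right)} = 6$ ($B{\left(v \right)} = 6 + 0 = 6$)
$- 103 \left(-135 + B{\left(9 \right)}\right) = - 103 \left(-135 + 6\right) = \left(-103\right) \left(-129\right) = 13287$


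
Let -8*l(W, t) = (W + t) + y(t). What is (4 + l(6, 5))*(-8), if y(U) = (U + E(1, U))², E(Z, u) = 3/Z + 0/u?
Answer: 43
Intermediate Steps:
E(Z, u) = 3/Z (E(Z, u) = 3/Z + 0 = 3/Z)
y(U) = (3 + U)² (y(U) = (U + 3/1)² = (U + 3*1)² = (U + 3)² = (3 + U)²)
l(W, t) = -W/8 - t/8 - (3 + t)²/8 (l(W, t) = -((W + t) + (3 + t)²)/8 = -(W + t + (3 + t)²)/8 = -W/8 - t/8 - (3 + t)²/8)
(4 + l(6, 5))*(-8) = (4 + (-⅛*6 - ⅛*5 - (3 + 5)²/8))*(-8) = (4 + (-¾ - 5/8 - ⅛*8²))*(-8) = (4 + (-¾ - 5/8 - ⅛*64))*(-8) = (4 + (-¾ - 5/8 - 8))*(-8) = (4 - 75/8)*(-8) = -43/8*(-8) = 43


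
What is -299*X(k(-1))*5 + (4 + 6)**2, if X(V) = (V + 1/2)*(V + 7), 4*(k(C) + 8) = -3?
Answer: -343745/16 ≈ -21484.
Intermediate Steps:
k(C) = -35/4 (k(C) = -8 + (1/4)*(-3) = -8 - 3/4 = -35/4)
X(V) = (1/2 + V)*(7 + V) (X(V) = (V + 1/2)*(7 + V) = (1/2 + V)*(7 + V))
-299*X(k(-1))*5 + (4 + 6)**2 = -299*(7/2 + (-35/4)**2 + (15/2)*(-35/4))*5 + (4 + 6)**2 = -299*(7/2 + 1225/16 - 525/8)*5 + 10**2 = -69069*5/16 + 100 = -299*1155/16 + 100 = -345345/16 + 100 = -343745/16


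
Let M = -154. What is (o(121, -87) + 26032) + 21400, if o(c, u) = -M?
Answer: 47586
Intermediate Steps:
o(c, u) = 154 (o(c, u) = -1*(-154) = 154)
(o(121, -87) + 26032) + 21400 = (154 + 26032) + 21400 = 26186 + 21400 = 47586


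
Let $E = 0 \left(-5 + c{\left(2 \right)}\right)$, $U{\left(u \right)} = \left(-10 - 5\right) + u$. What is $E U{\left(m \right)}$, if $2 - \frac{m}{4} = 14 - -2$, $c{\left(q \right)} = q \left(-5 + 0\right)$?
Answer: $0$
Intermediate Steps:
$c{\left(q \right)} = - 5 q$ ($c{\left(q \right)} = q \left(-5\right) = - 5 q$)
$m = -56$ ($m = 8 - 4 \left(14 - -2\right) = 8 - 4 \left(14 + 2\right) = 8 - 64 = -56$)
$U{\left(u \right)} = -15 + u$
$E = 0$ ($E = 0 \left(-5 - 10\right) = 0 \left(-15\right) = 0$)
$E U{\left(m \right)} = 0 \left(-15 - 56\right) = 0 \left(-71\right) = 0$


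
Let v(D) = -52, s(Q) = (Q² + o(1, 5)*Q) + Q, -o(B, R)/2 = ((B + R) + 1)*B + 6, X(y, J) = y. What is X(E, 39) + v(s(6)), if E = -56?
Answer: -108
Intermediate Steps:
o(B, R) = -12 - 2*B*(1 + B + R) (o(B, R) = -2*(((B + R) + 1)*B + 6) = -2*((1 + B + R)*B + 6) = -2*(B*(1 + B + R) + 6) = -2*(6 + B*(1 + B + R)) = -12 - 2*B*(1 + B + R))
s(Q) = Q² - 25*Q (s(Q) = (Q² + (-12 - 2*1 - 2*1² - 2*1*5)*Q) + Q = (Q² + (-12 - 2 - 2*1 - 10)*Q) + Q = (Q² + (-12 - 2 - 2 - 10)*Q) + Q = (Q² - 26*Q) + Q = Q² - 25*Q)
X(E, 39) + v(s(6)) = -56 - 52 = -108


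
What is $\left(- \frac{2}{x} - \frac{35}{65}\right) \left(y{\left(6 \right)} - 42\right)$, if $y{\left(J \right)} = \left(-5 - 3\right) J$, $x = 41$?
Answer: $\frac{28170}{533} \approx 52.852$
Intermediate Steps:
$y{\left(J \right)} = - 8 J$
$\left(- \frac{2}{x} - \frac{35}{65}\right) \left(y{\left(6 \right)} - 42\right) = \left(- \frac{2}{41} - \frac{35}{65}\right) \left(\left(-8\right) 6 - 42\right) = \left(\left(-2\right) \frac{1}{41} - \frac{7}{13}\right) \left(-48 - 42\right) = \left(- \frac{2}{41} - \frac{7}{13}\right) \left(-90\right) = \left(- \frac{313}{533}\right) \left(-90\right) = \frac{28170}{533}$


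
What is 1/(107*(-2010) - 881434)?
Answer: -1/1096504 ≈ -9.1199e-7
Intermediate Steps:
1/(107*(-2010) - 881434) = 1/(-215070 - 881434) = 1/(-1096504) = -1/1096504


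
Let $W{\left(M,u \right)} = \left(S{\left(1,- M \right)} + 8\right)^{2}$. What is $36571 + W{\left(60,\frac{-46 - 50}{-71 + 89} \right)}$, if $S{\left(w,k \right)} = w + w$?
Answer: $36671$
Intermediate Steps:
$S{\left(w,k \right)} = 2 w$
$W{\left(M,u \right)} = 100$ ($W{\left(M,u \right)} = \left(2 \cdot 1 + 8\right)^{2} = \left(2 + 8\right)^{2} = 10^{2} = 100$)
$36571 + W{\left(60,\frac{-46 - 50}{-71 + 89} \right)} = 36571 + 100 = 36671$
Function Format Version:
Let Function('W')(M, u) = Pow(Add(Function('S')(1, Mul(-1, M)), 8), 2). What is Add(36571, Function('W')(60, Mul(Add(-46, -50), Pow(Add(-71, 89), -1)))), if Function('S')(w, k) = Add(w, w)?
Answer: 36671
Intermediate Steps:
Function('S')(w, k) = Mul(2, w)
Function('W')(M, u) = 100 (Function('W')(M, u) = Pow(Add(Mul(2, 1), 8), 2) = Pow(Add(2, 8), 2) = Pow(10, 2) = 100)
Add(36571, Function('W')(60, Mul(Add(-46, -50), Pow(Add(-71, 89), -1)))) = Add(36571, 100) = 36671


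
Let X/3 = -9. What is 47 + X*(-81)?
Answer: 2234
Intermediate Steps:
X = -27 (X = 3*(-9) = -27)
47 + X*(-81) = 47 - 27*(-81) = 47 + 2187 = 2234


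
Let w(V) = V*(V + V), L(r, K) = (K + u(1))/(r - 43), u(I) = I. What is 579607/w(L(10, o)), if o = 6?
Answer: 90170289/14 ≈ 6.4407e+6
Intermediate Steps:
L(r, K) = (1 + K)/(-43 + r) (L(r, K) = (K + 1)/(r - 43) = (1 + K)/(-43 + r))
w(V) = 2*V² (w(V) = V*(2*V) = 2*V²)
579607/w(L(10, o)) = 579607/((2*((1 + 6)/(-43 + 10))²)) = 579607/((2*(7/(-33))²)) = 579607/((2*(-1/33*7)²)) = 579607/((2*(-7/33)²)) = 579607/((2*(49/1089))) = 579607/(98/1089) = 579607*(1089/98) = 90170289/14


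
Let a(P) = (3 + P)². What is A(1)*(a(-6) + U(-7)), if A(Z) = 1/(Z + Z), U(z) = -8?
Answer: ½ ≈ 0.50000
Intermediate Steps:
A(Z) = 1/(2*Z)
A(1)*(a(-6) + U(-7)) = ((½)/1)*((3 - 6)² - 8) = ((½)*1)*((-3)² - 8) = (9 - 8)/2 = (½)*1 = ½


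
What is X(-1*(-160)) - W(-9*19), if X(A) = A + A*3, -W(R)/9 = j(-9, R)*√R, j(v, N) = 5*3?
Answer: 640 + 405*I*√19 ≈ 640.0 + 1765.4*I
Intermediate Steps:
j(v, N) = 15
W(R) = -135*√R
X(A) = 4*A (X(A) = A + 3*A = 4*A)
X(-1*(-160)) - W(-9*19) = 4*(-1*(-160)) - (-135)*√(-9*19) = 4*160 - (-135)*√(-171) = 640 - (-135)*3*I*√19 = 640 - (-405)*I*√19 = 640 + 405*I*√19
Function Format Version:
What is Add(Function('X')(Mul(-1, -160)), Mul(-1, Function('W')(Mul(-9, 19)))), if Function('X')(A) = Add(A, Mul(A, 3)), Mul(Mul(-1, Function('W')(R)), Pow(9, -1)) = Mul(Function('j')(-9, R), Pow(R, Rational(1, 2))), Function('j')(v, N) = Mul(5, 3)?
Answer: Add(640, Mul(405, I, Pow(19, Rational(1, 2)))) ≈ Add(640.00, Mul(1765.4, I))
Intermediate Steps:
Function('j')(v, N) = 15
Function('W')(R) = Mul(-135, Pow(R, Rational(1, 2))) (Function('W')(R) = Mul(-9, Mul(15, Pow(R, Rational(1, 2)))) = Mul(-135, Pow(R, Rational(1, 2))))
Function('X')(A) = Mul(4, A) (Function('X')(A) = Add(A, Mul(3, A)) = Mul(4, A))
Add(Function('X')(Mul(-1, -160)), Mul(-1, Function('W')(Mul(-9, 19)))) = Add(Mul(4, Mul(-1, -160)), Mul(-1, Mul(-135, Pow(Mul(-9, 19), Rational(1, 2))))) = Add(Mul(4, 160), Mul(-1, Mul(-135, Pow(-171, Rational(1, 2))))) = Add(640, Mul(-1, Mul(-135, Mul(3, I, Pow(19, Rational(1, 2)))))) = Add(640, Mul(-1, Mul(-405, I, Pow(19, Rational(1, 2))))) = Add(640, Mul(405, I, Pow(19, Rational(1, 2))))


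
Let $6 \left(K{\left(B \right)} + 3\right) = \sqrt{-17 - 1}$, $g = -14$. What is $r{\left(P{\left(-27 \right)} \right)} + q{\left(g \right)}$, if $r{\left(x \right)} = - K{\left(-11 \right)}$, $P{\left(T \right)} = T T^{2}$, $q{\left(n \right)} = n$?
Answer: $-11 - \frac{i \sqrt{2}}{2} \approx -11.0 - 0.70711 i$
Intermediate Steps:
$K{\left(B \right)} = -3 + \frac{i \sqrt{2}}{2}$ ($K{\left(B \right)} = -3 + \frac{\sqrt{-17 - 1}}{6} = -3 + \frac{\sqrt{-18}}{6} = -3 + \frac{3 i \sqrt{2}}{6} = -3 + \frac{i \sqrt{2}}{2}$)
$P{\left(T \right)} = T^{3}$
$r{\left(x \right)} = 3 - \frac{i \sqrt{2}}{2}$ ($r{\left(x \right)} = - (-3 + \frac{i \sqrt{2}}{2}) = 3 - \frac{i \sqrt{2}}{2}$)
$r{\left(P{\left(-27 \right)} \right)} + q{\left(g \right)} = \left(3 - \frac{i \sqrt{2}}{2}\right) - 14 = -11 - \frac{i \sqrt{2}}{2}$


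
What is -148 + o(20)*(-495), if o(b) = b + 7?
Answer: -13513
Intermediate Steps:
o(b) = 7 + b
-148 + o(20)*(-495) = -148 + (7 + 20)*(-495) = -148 + 27*(-495) = -148 - 13365 = -13513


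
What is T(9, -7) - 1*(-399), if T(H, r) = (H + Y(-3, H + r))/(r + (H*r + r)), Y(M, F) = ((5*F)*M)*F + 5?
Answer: 30769/77 ≈ 399.60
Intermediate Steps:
Y(M, F) = 5 + 5*M*F² (Y(M, F) = (5*F*M)*F + 5 = 5*M*F² + 5 = 5 + 5*M*F²)
T(H, r) = (5 + H - 15*(H + r)²)/(2*r + H*r) (T(H, r) = (H + (5 + 5*(-3)*(H + r)²))/(r + (H*r + r)) = (H + (5 - 15*(H + r)²))/(r + (r + H*r)) = (5 + H - 15*(H + r)²)/(2*r + H*r))
T(9, -7) - 1*(-399) = (5 + 9 - 15*(9 - 7)²)/((-7)*(2 + 9)) - 1*(-399) = -⅐*(5 + 9 - 15*2²)/11 + 399 = -⅐*1/11*(5 + 9 - 15*4) + 399 = -⅐*1/11*(5 + 9 - 60) + 399 = -⅐*1/11*(-46) + 399 = 46/77 + 399 = 30769/77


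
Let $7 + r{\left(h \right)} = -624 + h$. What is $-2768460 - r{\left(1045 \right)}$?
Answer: $-2768874$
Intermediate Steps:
$r{\left(h \right)} = -631 + h$ ($r{\left(h \right)} = -7 + \left(-624 + h\right) = -631 + h$)
$-2768460 - r{\left(1045 \right)} = -2768460 - \left(-631 + 1045\right) = -2768460 - 414 = -2768874$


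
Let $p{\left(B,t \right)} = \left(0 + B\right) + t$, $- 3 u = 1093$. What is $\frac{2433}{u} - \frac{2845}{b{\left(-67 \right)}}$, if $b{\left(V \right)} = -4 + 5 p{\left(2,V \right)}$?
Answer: $\frac{708214}{359597} \approx 1.9695$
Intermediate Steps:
$u = - \frac{1093}{3}$ ($u = \left(- \frac{1}{3}\right) 1093 = - \frac{1093}{3} \approx -364.33$)
$p{\left(B,t \right)} = B + t$
$b{\left(V \right)} = 6 + 5 V$ ($b{\left(V \right)} = -4 + 5 \left(2 + V\right) = -4 + \left(10 + 5 V\right) = 6 + 5 V$)
$\frac{2433}{u} - \frac{2845}{b{\left(-67 \right)}} = \frac{2433}{- \frac{1093}{3}} - \frac{2845}{6 + 5 \left(-67\right)} = 2433 \left(- \frac{3}{1093}\right) - \frac{2845}{6 - 335} = - \frac{7299}{1093} - \frac{2845}{-329} = - \frac{7299}{1093} - - \frac{2845}{329} = - \frac{7299}{1093} + \frac{2845}{329} = \frac{708214}{359597}$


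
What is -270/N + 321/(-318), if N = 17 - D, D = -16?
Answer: -10717/1166 ≈ -9.1913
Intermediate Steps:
N = 33 (N = 17 - 1*(-16) = 17 + 16 = 33)
-270/N + 321/(-318) = -270/33 + 321/(-318) = -270*1/33 + 321*(-1/318) = -90/11 - 107/106 = -10717/1166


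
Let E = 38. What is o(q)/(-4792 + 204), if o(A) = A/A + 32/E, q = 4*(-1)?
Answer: -35/87172 ≈ -0.00040151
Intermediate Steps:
q = -4
o(A) = 35/19 (o(A) = A/A + 32/38 = 1 + 32*(1/38) = 1 + 16/19 = 35/19)
o(q)/(-4792 + 204) = 35/(19*(-4792 + 204)) = (35/19)/(-4588) = (35/19)*(-1/4588) = -35/87172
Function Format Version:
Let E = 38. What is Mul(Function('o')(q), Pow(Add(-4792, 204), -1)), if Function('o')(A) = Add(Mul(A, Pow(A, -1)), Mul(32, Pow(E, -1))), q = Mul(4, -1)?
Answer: Rational(-35, 87172) ≈ -0.00040151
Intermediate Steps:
q = -4
Function('o')(A) = Rational(35, 19) (Function('o')(A) = Add(Mul(A, Pow(A, -1)), Mul(32, Pow(38, -1))) = Add(1, Mul(32, Rational(1, 38))) = Add(1, Rational(16, 19)) = Rational(35, 19))
Mul(Function('o')(q), Pow(Add(-4792, 204), -1)) = Mul(Rational(35, 19), Pow(Add(-4792, 204), -1)) = Mul(Rational(35, 19), Pow(-4588, -1)) = Mul(Rational(35, 19), Rational(-1, 4588)) = Rational(-35, 87172)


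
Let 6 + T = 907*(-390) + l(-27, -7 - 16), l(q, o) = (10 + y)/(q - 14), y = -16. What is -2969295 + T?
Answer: -136244265/41 ≈ -3.3230e+6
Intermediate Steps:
l(q, o) = -6/(-14 + q) (l(q, o) = (10 - 16)/(q - 14) = -6/(-14 + q))
T = -14503170/41 (T = -6 + (907*(-390) - 6/(-14 - 27)) = -6 + (-353730 - 6/(-41)) = -6 + (-353730 - 6*(-1/41)) = -6 + (-353730 + 6/41) = -6 - 14502924/41 = -14503170/41 ≈ -3.5374e+5)
-2969295 + T = -2969295 - 14503170/41 = -136244265/41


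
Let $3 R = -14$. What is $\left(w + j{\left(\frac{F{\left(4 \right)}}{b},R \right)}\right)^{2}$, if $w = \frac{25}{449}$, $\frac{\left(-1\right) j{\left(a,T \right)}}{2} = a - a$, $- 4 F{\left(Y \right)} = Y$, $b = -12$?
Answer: $\frac{625}{201601} \approx 0.0031002$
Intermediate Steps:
$F{\left(Y \right)} = - \frac{Y}{4}$
$R = - \frac{14}{3}$ ($R = \frac{1}{3} \left(-14\right) = - \frac{14}{3} \approx -4.6667$)
$j{\left(a,T \right)} = 0$ ($j{\left(a,T \right)} = - 2 \left(a - a\right) = \left(-2\right) 0 = 0$)
$w = \frac{25}{449}$ ($w = 25 \cdot \frac{1}{449} = \frac{25}{449} \approx 0.055679$)
$\left(w + j{\left(\frac{F{\left(4 \right)}}{b},R \right)}\right)^{2} = \left(\frac{25}{449} + 0\right)^{2} = \left(\frac{25}{449}\right)^{2} = \frac{625}{201601}$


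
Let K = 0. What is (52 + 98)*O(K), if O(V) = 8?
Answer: 1200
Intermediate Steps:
(52 + 98)*O(K) = (52 + 98)*8 = 150*8 = 1200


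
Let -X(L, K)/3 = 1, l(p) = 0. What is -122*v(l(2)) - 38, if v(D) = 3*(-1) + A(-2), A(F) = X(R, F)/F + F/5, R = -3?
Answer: 969/5 ≈ 193.80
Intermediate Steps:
X(L, K) = -3 (X(L, K) = -3*1 = -3)
A(F) = -3/F + F/5
v(D) = -19/10 (v(D) = 3*(-1) + (-3/(-2) + (1/5)*(-2)) = -3 + (-3*(-1/2) - 2/5) = -3 + (3/2 - 2/5) = -3 + 11/10 = -19/10)
-122*v(l(2)) - 38 = -122*(-19/10) - 38 = 1159/5 - 38 = 969/5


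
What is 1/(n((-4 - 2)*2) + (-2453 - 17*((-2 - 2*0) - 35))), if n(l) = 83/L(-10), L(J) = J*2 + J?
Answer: -30/54803 ≈ -0.00054742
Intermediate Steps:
L(J) = 3*J (L(J) = 2*J + J = 3*J)
n(l) = -83/30 (n(l) = 83/((3*(-10))) = 83/(-30) = 83*(-1/30) = -83/30)
1/(n((-4 - 2)*2) + (-2453 - 17*((-2 - 2*0) - 35))) = 1/(-83/30 + (-2453 - 17*((-2 - 2*0) - 35))) = 1/(-83/30 + (-2453 - 17*((-2 + 0) - 35))) = 1/(-83/30 + (-2453 - 17*(-2 - 35))) = 1/(-83/30 + (-2453 - 17*(-37))) = 1/(-83/30 + (-2453 + 629)) = 1/(-83/30 - 1824) = 1/(-54803/30) = -30/54803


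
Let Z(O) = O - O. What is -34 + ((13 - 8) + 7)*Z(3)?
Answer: -34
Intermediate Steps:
Z(O) = 0
-34 + ((13 - 8) + 7)*Z(3) = -34 + ((13 - 8) + 7)*0 = -34 + (5 + 7)*0 = -34 + 12*0 = -34 + 0 = -34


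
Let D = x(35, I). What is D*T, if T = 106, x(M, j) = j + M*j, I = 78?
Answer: 297648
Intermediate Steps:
D = 2808 (D = 78*(1 + 35) = 78*36 = 2808)
D*T = 2808*106 = 297648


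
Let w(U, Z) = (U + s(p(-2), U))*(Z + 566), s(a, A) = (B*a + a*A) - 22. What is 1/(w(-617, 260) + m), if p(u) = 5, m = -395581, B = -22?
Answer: -1/3562465 ≈ -2.8070e-7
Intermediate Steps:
s(a, A) = -22 - 22*a + A*a (s(a, A) = (-22*a + a*A) - 22 = (-22*a + A*a) - 22 = -22 - 22*a + A*a)
w(U, Z) = (-132 + 6*U)*(566 + Z) (w(U, Z) = (U + (-22 - 22*5 + U*5))*(Z + 566) = (U + (-22 - 110 + 5*U))*(566 + Z) = (U + (-132 + 5*U))*(566 + Z) = (-132 + 6*U)*(566 + Z))
1/(w(-617, 260) + m) = 1/((-74712 - 132*260 + 3396*(-617) + 6*(-617)*260) - 395581) = 1/((-74712 - 34320 - 2095332 - 962520) - 395581) = 1/(-3166884 - 395581) = 1/(-3562465) = -1/3562465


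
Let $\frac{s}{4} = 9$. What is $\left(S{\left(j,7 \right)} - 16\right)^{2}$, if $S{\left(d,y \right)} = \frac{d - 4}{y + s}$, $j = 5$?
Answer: $\frac{471969}{1849} \approx 255.26$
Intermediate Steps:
$s = 36$ ($s = 4 \cdot 9 = 36$)
$S{\left(d,y \right)} = \frac{-4 + d}{36 + y}$ ($S{\left(d,y \right)} = \frac{d - 4}{y + 36} = \frac{-4 + d}{36 + y}$)
$\left(S{\left(j,7 \right)} - 16\right)^{2} = \left(\frac{-4 + 5}{36 + 7} - 16\right)^{2} = \left(\frac{1}{43} \cdot 1 - 16\right)^{2} = \left(\frac{1}{43} - 16\right)^{2} = \left(- \frac{687}{43}\right)^{2} = \frac{471969}{1849}$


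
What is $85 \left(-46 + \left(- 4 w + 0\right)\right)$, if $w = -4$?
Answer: $-2550$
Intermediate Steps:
$85 \left(-46 + \left(- 4 w + 0\right)\right) = 85 \left(-46 + \left(\left(-4\right) \left(-4\right) + 0\right)\right) = 85 \left(-46 + \left(16 + 0\right)\right) = 85 \left(-46 + 16\right) = 85 \left(-30\right) = -2550$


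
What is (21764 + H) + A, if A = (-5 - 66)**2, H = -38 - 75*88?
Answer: 20167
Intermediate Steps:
H = -6638 (H = -38 - 6600 = -6638)
A = 5041 (A = (-71)**2 = 5041)
(21764 + H) + A = (21764 - 6638) + 5041 = 15126 + 5041 = 20167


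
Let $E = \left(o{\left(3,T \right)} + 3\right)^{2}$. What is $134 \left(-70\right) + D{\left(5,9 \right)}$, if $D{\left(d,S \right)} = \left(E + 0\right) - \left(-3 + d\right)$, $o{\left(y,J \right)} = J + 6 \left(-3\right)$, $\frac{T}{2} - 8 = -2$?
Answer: $-9373$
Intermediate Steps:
$T = 12$ ($T = 16 + 2 \left(-2\right) = 16 - 4 = 12$)
$o{\left(y,J \right)} = -18 + J$ ($o{\left(y,J \right)} = J - 18 = -18 + J$)
$E = 9$ ($E = \left(\left(-18 + 12\right) + 3\right)^{2} = \left(-6 + 3\right)^{2} = \left(-3\right)^{2} = 9$)
$D{\left(d,S \right)} = 12 - d$ ($D{\left(d,S \right)} = \left(9 + 0\right) - \left(-3 + d\right) = 9 - \left(-3 + d\right) = 12 - d$)
$134 \left(-70\right) + D{\left(5,9 \right)} = 134 \left(-70\right) + \left(12 - 5\right) = -9380 + \left(12 - 5\right) = -9380 + 7 = -9373$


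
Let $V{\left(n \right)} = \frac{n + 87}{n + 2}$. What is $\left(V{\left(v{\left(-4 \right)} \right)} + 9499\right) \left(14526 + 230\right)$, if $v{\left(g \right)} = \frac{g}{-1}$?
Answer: $\frac{421173130}{3} \approx 1.4039 \cdot 10^{8}$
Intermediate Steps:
$v{\left(g \right)} = - g$ ($v{\left(g \right)} = g \left(-1\right) = - g$)
$V{\left(n \right)} = \frac{87 + n}{2 + n}$
$\left(V{\left(v{\left(-4 \right)} \right)} + 9499\right) \left(14526 + 230\right) = \left(\frac{87 - -4}{2 - -4} + 9499\right) \left(14526 + 230\right) = \left(\frac{87 + 4}{2 + 4} + 9499\right) 14756 = \left(\frac{1}{6} \cdot 91 + 9499\right) 14756 = \left(\frac{91}{6} + 9499\right) 14756 = \frac{57085}{6} \cdot 14756 = \frac{421173130}{3}$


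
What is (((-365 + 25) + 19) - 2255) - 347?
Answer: -2923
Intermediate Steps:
(((-365 + 25) + 19) - 2255) - 347 = ((-340 + 19) - 2255) - 347 = (-321 - 2255) - 347 = -2576 - 347 = -2923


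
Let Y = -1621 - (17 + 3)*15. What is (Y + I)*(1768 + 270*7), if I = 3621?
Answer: 6218600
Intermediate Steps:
Y = -1921 (Y = -1621 - 20*15 = -1621 - 1*300 = -1621 - 300 = -1921)
(Y + I)*(1768 + 270*7) = (-1921 + 3621)*(1768 + 270*7) = 1700*(1768 + 1890) = 1700*3658 = 6218600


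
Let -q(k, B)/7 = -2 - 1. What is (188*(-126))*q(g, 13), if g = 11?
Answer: -497448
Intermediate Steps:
q(k, B) = 21 (q(k, B) = -7*(-2 - 1) = -7*(-3) = 21)
(188*(-126))*q(g, 13) = (188*(-126))*21 = -23688*21 = -497448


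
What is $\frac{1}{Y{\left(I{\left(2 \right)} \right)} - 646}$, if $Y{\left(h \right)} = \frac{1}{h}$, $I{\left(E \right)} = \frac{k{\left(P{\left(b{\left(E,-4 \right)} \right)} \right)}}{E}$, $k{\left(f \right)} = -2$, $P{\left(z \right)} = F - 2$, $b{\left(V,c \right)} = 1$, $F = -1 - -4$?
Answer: $- \frac{1}{647} \approx -0.0015456$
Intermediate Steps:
$F = 3$ ($F = -1 + 4 = 3$)
$P{\left(z \right)} = 1$ ($P{\left(z \right)} = 3 - 2 = 1$)
$I{\left(E \right)} = - \frac{2}{E}$
$\frac{1}{Y{\left(I{\left(2 \right)} \right)} - 646} = \frac{1}{\frac{1}{\left(-2\right) \frac{1}{2}} - 646} = \frac{1}{\frac{1}{-1} - 646} = \frac{1}{-1 - 646} = \frac{1}{-647} = - \frac{1}{647}$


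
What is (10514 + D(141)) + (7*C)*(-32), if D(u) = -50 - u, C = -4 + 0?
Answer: 11219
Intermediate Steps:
C = -4
(10514 + D(141)) + (7*C)*(-32) = (10514 + (-50 - 1*141)) + (7*(-4))*(-32) = (10514 + (-50 - 141)) - 28*(-32) = (10514 - 191) + 896 = 10323 + 896 = 11219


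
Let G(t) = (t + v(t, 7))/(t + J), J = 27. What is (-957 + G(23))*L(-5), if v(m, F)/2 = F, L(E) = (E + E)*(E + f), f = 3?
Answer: -95626/5 ≈ -19125.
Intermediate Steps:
L(E) = 2*E*(3 + E) (L(E) = (E + E)*(E + 3) = (2*E)*(3 + E) = 2*E*(3 + E))
v(m, F) = 2*F
G(t) = (14 + t)/(27 + t) (G(t) = (t + 2*7)/(t + 27) = (t + 14)/(27 + t) = (14 + t)/(27 + t))
(-957 + G(23))*L(-5) = (-957 + (14 + 23)/(27 + 23))*(2*(-5)*(3 - 5)) = (-957 + 37/50)*(2*(-5)*(-2)) = (-957 + (1/50)*37)*20 = (-957 + 37/50)*20 = -47813/50*20 = -95626/5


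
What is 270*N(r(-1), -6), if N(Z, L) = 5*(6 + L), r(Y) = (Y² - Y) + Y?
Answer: 0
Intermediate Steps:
r(Y) = Y²
N(Z, L) = 30 + 5*L
270*N(r(-1), -6) = 270*(30 + 5*(-6)) = 270*(30 - 30) = 270*0 = 0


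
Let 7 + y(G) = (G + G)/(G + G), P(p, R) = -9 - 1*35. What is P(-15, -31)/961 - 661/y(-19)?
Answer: 634957/5766 ≈ 110.12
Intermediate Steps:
P(p, R) = -44 (P(p, R) = -9 - 35 = -44)
y(G) = -6 (y(G) = -7 + (G + G)/(G + G) = -7 + (2*G)/((2*G)) = -7 + (2*G)*(1/(2*G)) = -7 + 1 = -6)
P(-15, -31)/961 - 661/y(-19) = -44/961 - 661/(-6) = -44*1/961 - 661*(-⅙) = -44/961 + 661/6 = 634957/5766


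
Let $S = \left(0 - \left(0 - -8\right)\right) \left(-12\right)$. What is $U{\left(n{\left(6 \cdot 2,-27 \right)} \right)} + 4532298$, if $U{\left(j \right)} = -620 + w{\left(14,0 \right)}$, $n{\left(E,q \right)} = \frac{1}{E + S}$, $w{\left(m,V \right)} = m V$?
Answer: $4531678$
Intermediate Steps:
$w{\left(m,V \right)} = V m$
$S = 96$ ($S = \left(0 - \left(0 + 8\right)\right) \left(-12\right) = \left(0 - 8\right) \left(-12\right) = \left(-8\right) \left(-12\right) = 96$)
$n{\left(E,q \right)} = \frac{1}{96 + E}$ ($n{\left(E,q \right)} = \frac{1}{E + 96} = \frac{1}{96 + E}$)
$U{\left(j \right)} = -620$ ($U{\left(j \right)} = -620 + 0 \cdot 14 = -620 + 0 = -620$)
$U{\left(n{\left(6 \cdot 2,-27 \right)} \right)} + 4532298 = -620 + 4532298 = 4531678$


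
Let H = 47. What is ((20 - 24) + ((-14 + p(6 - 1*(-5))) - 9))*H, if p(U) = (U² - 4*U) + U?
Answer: 2867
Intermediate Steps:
p(U) = U² - 3*U
((20 - 24) + ((-14 + p(6 - 1*(-5))) - 9))*H = ((20 - 24) + ((-14 + (6 - 1*(-5))*(-3 + (6 - 1*(-5)))) - 9))*47 = (-4 + ((-14 + (6 + 5)*(-3 + (6 + 5))) - 9))*47 = (-4 + ((-14 + 11*(-3 + 11)) - 9))*47 = (-4 + ((-14 + 11*8) - 9))*47 = (-4 + ((-14 + 88) - 9))*47 = (-4 + (74 - 9))*47 = (-4 + 65)*47 = 61*47 = 2867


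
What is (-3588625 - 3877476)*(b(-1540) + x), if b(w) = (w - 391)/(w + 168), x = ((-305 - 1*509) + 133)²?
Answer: -4750545848202323/1372 ≈ -3.4625e+12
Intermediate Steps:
x = 463761 (x = ((-305 - 509) + 133)² = (-814 + 133)² = (-681)² = 463761)
b(w) = (-391 + w)/(168 + w)
(-3588625 - 3877476)*(b(-1540) + x) = (-3588625 - 3877476)*((-391 - 1540)/(168 - 1540) + 463761) = -7466101*(-1931/(-1372) + 463761) = -7466101*(-1/1372*(-1931) + 463761) = -7466101*(1931/1372 + 463761) = -7466101*636282023/1372 = -4750545848202323/1372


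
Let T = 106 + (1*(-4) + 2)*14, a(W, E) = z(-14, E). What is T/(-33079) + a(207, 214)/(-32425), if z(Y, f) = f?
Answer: -9608056/1072586575 ≈ -0.0089578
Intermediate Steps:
a(W, E) = E
T = 78 (T = 106 + (-4 + 2)*14 = 106 - 2*14 = 106 - 28 = 78)
T/(-33079) + a(207, 214)/(-32425) = 78/(-33079) + 214/(-32425) = 78*(-1/33079) + 214*(-1/32425) = -78/33079 - 214/32425 = -9608056/1072586575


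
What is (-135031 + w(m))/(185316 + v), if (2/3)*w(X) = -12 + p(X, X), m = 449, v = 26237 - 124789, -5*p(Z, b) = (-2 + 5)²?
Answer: -1350517/867640 ≈ -1.5565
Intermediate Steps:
p(Z, b) = -9/5 (p(Z, b) = -(-2 + 5)²/5 = -⅕*3² = -⅕*9 = -9/5)
v = -98552
w(X) = -207/10 (w(X) = 3*(-12 - 9/5)/2 = (3/2)*(-69/5) = -207/10)
(-135031 + w(m))/(185316 + v) = (-135031 - 207/10)/(185316 - 98552) = -1350517/10/86764 = -1350517/10*1/86764 = -1350517/867640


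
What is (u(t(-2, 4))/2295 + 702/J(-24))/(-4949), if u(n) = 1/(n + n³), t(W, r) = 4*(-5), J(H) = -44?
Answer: 3230235461/1001998790100 ≈ 0.0032238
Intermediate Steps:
t(W, r) = -20
(u(t(-2, 4))/2295 + 702/J(-24))/(-4949) = (1/((-20 + (-20)³)*2295) + 702/(-44))/(-4949) = ((1/2295)/(-20 - 8000) + 702*(-1/44))*(-1/4949) = ((1/2295)/(-8020) - 351/22)*(-1/4949) = (-1/8020*1/2295 - 351/22)*(-1/4949) = (-1/18405900 - 351/22)*(-1/4949) = -3230235461/202464900*(-1/4949) = 3230235461/1001998790100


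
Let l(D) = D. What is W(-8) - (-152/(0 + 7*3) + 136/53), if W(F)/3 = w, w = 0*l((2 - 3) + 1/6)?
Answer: 5200/1113 ≈ 4.6721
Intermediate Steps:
w = 0 (w = 0*((2 - 3) + 1/6) = 0*(-1 + 1/6) = 0*(-5/6) = 0)
W(F) = 0 (W(F) = 3*0 = 0)
W(-8) - (-152/(0 + 7*3) + 136/53) = 0 - (-152/(0 + 7*3) + 136/53) = 0 - (-152/(0 + 21) + 136*(1/53)) = 0 - (-152/21 + 136/53) = 0 - 1*(-5200/1113) = 0 + 5200/1113 = 5200/1113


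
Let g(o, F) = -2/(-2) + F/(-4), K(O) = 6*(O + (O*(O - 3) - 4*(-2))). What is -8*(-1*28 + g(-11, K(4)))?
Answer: 408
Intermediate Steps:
K(O) = 48 + 6*O + 6*O*(-3 + O) (K(O) = 6*(O + (O*(-3 + O) + 8)) = 6*(O + (8 + O*(-3 + O))) = 6*(8 + O + O*(-3 + O)) = 48 + 6*O + 6*O*(-3 + O))
g(o, F) = 1 - F/4 (g(o, F) = -2*(-½) + F*(-¼) = 1 - F/4)
-8*(-1*28 + g(-11, K(4))) = -8*(-1*28 + (1 - (48 - 12*4 + 6*4²)/4)) = -8*(-28 + (1 - (48 - 48 + 6*16)/4)) = -8*(-28 + (1 - (48 - 48 + 96)/4)) = -8*(-28 + (1 - ¼*96)) = -8*(-28 + (1 - 24)) = -8*(-28 - 23) = -8*(-51) = 408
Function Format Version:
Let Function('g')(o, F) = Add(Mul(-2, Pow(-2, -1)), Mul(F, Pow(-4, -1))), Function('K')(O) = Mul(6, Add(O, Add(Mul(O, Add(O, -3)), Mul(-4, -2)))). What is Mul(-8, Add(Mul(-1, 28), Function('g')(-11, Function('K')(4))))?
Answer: 408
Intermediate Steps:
Function('K')(O) = Add(48, Mul(6, O), Mul(6, O, Add(-3, O))) (Function('K')(O) = Mul(6, Add(O, Add(Mul(O, Add(-3, O)), 8))) = Mul(6, Add(O, Add(8, Mul(O, Add(-3, O))))) = Mul(6, Add(8, O, Mul(O, Add(-3, O)))) = Add(48, Mul(6, O), Mul(6, O, Add(-3, O))))
Function('g')(o, F) = Add(1, Mul(Rational(-1, 4), F)) (Function('g')(o, F) = Add(Mul(-2, Rational(-1, 2)), Mul(F, Rational(-1, 4))) = Add(1, Mul(Rational(-1, 4), F)))
Mul(-8, Add(Mul(-1, 28), Function('g')(-11, Function('K')(4)))) = Mul(-8, Add(Mul(-1, 28), Add(1, Mul(Rational(-1, 4), Add(48, Mul(-12, 4), Mul(6, Pow(4, 2))))))) = Mul(-8, Add(-28, Add(1, Mul(Rational(-1, 4), Add(48, -48, Mul(6, 16)))))) = Mul(-8, Add(-28, Add(1, Mul(Rational(-1, 4), Add(48, -48, 96))))) = Mul(-8, Add(-28, Add(1, Mul(Rational(-1, 4), 96)))) = Mul(-8, Add(-28, Add(1, -24))) = Mul(-8, Add(-28, -23)) = Mul(-8, -51) = 408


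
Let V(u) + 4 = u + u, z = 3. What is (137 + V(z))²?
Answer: 19321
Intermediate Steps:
V(u) = -4 + 2*u (V(u) = -4 + (u + u) = -4 + 2*u)
(137 + V(z))² = (137 + (-4 + 2*3))² = (137 + (-4 + 6))² = (137 + 2)² = 139² = 19321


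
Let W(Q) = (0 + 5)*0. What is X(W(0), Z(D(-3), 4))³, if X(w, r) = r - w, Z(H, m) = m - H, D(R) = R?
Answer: 343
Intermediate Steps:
W(Q) = 0 (W(Q) = 5*0 = 0)
X(W(0), Z(D(-3), 4))³ = ((4 - 1*(-3)) - 1*0)³ = ((4 + 3) + 0)³ = (7 + 0)³ = 7³ = 343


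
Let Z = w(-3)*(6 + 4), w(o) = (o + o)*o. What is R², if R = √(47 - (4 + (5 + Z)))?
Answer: -142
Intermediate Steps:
w(o) = 2*o² (w(o) = (2*o)*o = 2*o²)
Z = 180 (Z = (2*(-3)²)*(6 + 4) = (2*9)*10 = 18*10 = 180)
R = I*√142 (R = √(47 - (4 + (5 + 180))) = √(47 - (4 + 185)) = √(47 - 1*189) = √(47 - 189) = √(-142) = I*√142 ≈ 11.916*I)
R² = (I*√142)² = -142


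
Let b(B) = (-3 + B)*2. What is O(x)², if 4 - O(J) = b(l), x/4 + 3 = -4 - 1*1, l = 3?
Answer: 16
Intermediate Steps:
x = -32 (x = -12 + 4*(-4 - 1*1) = -12 + 4*(-4 - 1) = -12 + 4*(-5) = -12 - 20 = -32)
b(B) = -6 + 2*B
O(J) = 4 (O(J) = 4 - (-6 + 2*3) = 4 - (-6 + 6) = 4 - 1*0 = 4 + 0 = 4)
O(x)² = 4² = 16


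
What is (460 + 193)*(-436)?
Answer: -284708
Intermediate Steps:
(460 + 193)*(-436) = 653*(-436) = -284708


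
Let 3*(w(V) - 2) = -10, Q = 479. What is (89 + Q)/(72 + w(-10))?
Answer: 426/53 ≈ 8.0377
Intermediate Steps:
w(V) = -4/3 (w(V) = 2 + (1/3)*(-10) = 2 - 10/3 = -4/3)
(89 + Q)/(72 + w(-10)) = (89 + 479)/(72 - 4/3) = 568/(212/3) = 568*(3/212) = 426/53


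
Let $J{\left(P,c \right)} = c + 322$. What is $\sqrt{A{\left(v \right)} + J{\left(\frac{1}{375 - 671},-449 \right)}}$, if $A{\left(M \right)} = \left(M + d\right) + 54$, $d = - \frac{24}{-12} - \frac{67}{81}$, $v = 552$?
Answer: $\frac{\sqrt{38894}}{9} \approx 21.913$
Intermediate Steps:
$J{\left(P,c \right)} = 322 + c$
$d = \frac{95}{81}$ ($d = \left(-24\right) \left(- \frac{1}{12}\right) - \frac{67}{81} = 2 - \frac{67}{81} = \frac{95}{81} \approx 1.1728$)
$A{\left(M \right)} = \frac{4469}{81} + M$ ($A{\left(M \right)} = \left(M + \frac{95}{81}\right) + 54 = \left(\frac{95}{81} + M\right) + 54 = \frac{4469}{81} + M$)
$\sqrt{A{\left(v \right)} + J{\left(\frac{1}{375 - 671},-449 \right)}} = \sqrt{\left(\frac{4469}{81} + 552\right) + \left(322 - 449\right)} = \sqrt{\frac{49181}{81} - 127} = \sqrt{\frac{38894}{81}} = \frac{\sqrt{38894}}{9}$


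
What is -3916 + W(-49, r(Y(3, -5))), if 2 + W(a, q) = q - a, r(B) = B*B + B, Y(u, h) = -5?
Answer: -3849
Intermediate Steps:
r(B) = B + B² (r(B) = B² + B = B + B²)
W(a, q) = -2 + q - a (W(a, q) = -2 + (q - a) = -2 + q - a)
-3916 + W(-49, r(Y(3, -5))) = -3916 + (-2 - 5*(1 - 5) - 1*(-49)) = -3916 + (-2 - 5*(-4) + 49) = -3916 + (-2 + 20 + 49) = -3916 + 67 = -3849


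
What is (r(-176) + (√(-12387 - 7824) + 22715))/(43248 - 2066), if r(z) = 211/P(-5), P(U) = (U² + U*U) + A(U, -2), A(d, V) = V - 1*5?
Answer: 488478/885413 + I*√20211/41182 ≈ 0.55169 + 0.0034521*I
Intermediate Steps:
A(d, V) = -5 + V (A(d, V) = V - 5 = -5 + V)
P(U) = -7 + 2*U² (P(U) = (U² + U*U) + (-5 - 2) = (U² + U²) - 7 = 2*U² - 7 = -7 + 2*U²)
r(z) = 211/43 (r(z) = 211/(-7 + 2*(-5)²) = 211/(-7 + 2*25) = 211/(-7 + 50) = 211/43)
(r(-176) + (√(-12387 - 7824) + 22715))/(43248 - 2066) = (211/43 + (√(-12387 - 7824) + 22715))/(43248 - 2066) = (211/43 + (√(-20211) + 22715))/41182 = (211/43 + (I*√20211 + 22715))*(1/41182) = (211/43 + (22715 + I*√20211))*(1/41182) = (976956/43 + I*√20211)*(1/41182) = 488478/885413 + I*√20211/41182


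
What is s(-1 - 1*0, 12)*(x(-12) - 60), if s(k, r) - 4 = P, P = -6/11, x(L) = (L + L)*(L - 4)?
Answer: 12312/11 ≈ 1119.3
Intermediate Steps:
x(L) = 2*L*(-4 + L) (x(L) = (2*L)*(-4 + L) = 2*L*(-4 + L))
P = -6/11 (P = -6*1/11 = -6/11 ≈ -0.54545)
s(k, r) = 38/11 (s(k, r) = 4 - 6/11 = 38/11)
s(-1 - 1*0, 12)*(x(-12) - 60) = 38*(2*(-12)*(-4 - 12) - 60)/11 = 38*(2*(-12)*(-16) - 60)/11 = 38*(384 - 60)/11 = (38/11)*324 = 12312/11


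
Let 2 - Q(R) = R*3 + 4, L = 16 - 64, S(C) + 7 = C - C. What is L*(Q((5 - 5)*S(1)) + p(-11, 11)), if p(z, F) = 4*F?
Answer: -2016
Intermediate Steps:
S(C) = -7 (S(C) = -7 + (C - C) = -7 + 0 = -7)
L = -48
Q(R) = -2 - 3*R (Q(R) = 2 - (R*3 + 4) = 2 - (3*R + 4) = 2 - (4 + 3*R) = 2 + (-4 - 3*R) = -2 - 3*R)
L*(Q((5 - 5)*S(1)) + p(-11, 11)) = -48*((-2 - 3*(5 - 5)*(-7)) + 4*11) = -48*((-2 - 0*(-7)) + 44) = -48*((-2 - 3*0) + 44) = -48*((-2 + 0) + 44) = -48*(-2 + 44) = -48*42 = -2016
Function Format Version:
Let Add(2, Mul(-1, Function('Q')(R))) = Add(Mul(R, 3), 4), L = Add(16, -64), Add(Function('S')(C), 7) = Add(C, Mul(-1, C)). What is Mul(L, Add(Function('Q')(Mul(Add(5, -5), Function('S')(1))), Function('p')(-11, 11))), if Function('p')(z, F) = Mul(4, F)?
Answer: -2016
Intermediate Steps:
Function('S')(C) = -7 (Function('S')(C) = Add(-7, Add(C, Mul(-1, C))) = Add(-7, 0) = -7)
L = -48
Function('Q')(R) = Add(-2, Mul(-3, R)) (Function('Q')(R) = Add(2, Mul(-1, Add(Mul(R, 3), 4))) = Add(2, Mul(-1, Add(Mul(3, R), 4))) = Add(2, Mul(-1, Add(4, Mul(3, R)))) = Add(2, Add(-4, Mul(-3, R))) = Add(-2, Mul(-3, R)))
Mul(L, Add(Function('Q')(Mul(Add(5, -5), Function('S')(1))), Function('p')(-11, 11))) = Mul(-48, Add(Add(-2, Mul(-3, Mul(Add(5, -5), -7))), Mul(4, 11))) = Mul(-48, Add(Add(-2, Mul(-3, Mul(0, -7))), 44)) = Mul(-48, Add(Add(-2, Mul(-3, 0)), 44)) = Mul(-48, Add(Add(-2, 0), 44)) = Mul(-48, Add(-2, 44)) = Mul(-48, 42) = -2016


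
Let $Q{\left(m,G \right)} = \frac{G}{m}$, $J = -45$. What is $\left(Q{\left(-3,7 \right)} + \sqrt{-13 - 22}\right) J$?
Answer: $105 - 45 i \sqrt{35} \approx 105.0 - 266.22 i$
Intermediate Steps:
$\left(Q{\left(-3,7 \right)} + \sqrt{-13 - 22}\right) J = \left(\frac{7}{-3} + \sqrt{-13 - 22}\right) \left(-45\right) = \left(7 \left(- \frac{1}{3}\right) + \sqrt{-35}\right) \left(-45\right) = \left(- \frac{7}{3} + i \sqrt{35}\right) \left(-45\right) = 105 - 45 i \sqrt{35}$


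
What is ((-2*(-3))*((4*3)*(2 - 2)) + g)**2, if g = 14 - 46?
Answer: 1024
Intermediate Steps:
g = -32
((-2*(-3))*((4*3)*(2 - 2)) + g)**2 = ((-2*(-3))*((4*3)*(2 - 2)) - 32)**2 = (6*(12*0) - 32)**2 = (6*0 - 32)**2 = (0 - 32)**2 = (-32)**2 = 1024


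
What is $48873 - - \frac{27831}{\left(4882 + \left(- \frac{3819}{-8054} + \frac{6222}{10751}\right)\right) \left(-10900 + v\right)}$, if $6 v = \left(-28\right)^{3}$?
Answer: $\frac{451267205792108863629}{9233466523579030} \approx 48873.0$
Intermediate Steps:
$v = - \frac{10976}{3}$ ($v = \frac{\left(-28\right)^{3}}{6} = \frac{1}{6} \left(-21952\right) = - \frac{10976}{3} \approx -3658.7$)
$48873 - - \frac{27831}{\left(4882 + \left(- \frac{3819}{-8054} + \frac{6222}{10751}\right)\right) \left(-10900 + v\right)} = 48873 - - \frac{27831}{\left(4882 + \left(- \frac{3819}{-8054} + \frac{6222}{10751}\right)\right) \left(-10900 - \frac{10976}{3}\right)} = 48873 - - \frac{27831}{\left(4882 + \left(\left(-3819\right) \left(- \frac{1}{8054}\right) + 6222 \cdot \frac{1}{10751}\right)\right) \left(- \frac{43676}{3}\right)} = 48873 - - \frac{27831}{\left(4882 + \left(\frac{3819}{8054} + \frac{6222}{10751}\right)\right) \left(- \frac{43676}{3}\right)} = 48873 - - \frac{27831}{\left(4882 + \frac{91170057}{86588554}\right) \left(- \frac{43676}{3}\right)} = 48873 - - \frac{27831}{\frac{422816490685}{86588554} \left(- \frac{43676}{3}\right)} = 48873 - - \frac{27831}{- \frac{9233466523579030}{129882831}} = 48873 - \left(-27831\right) \left(- \frac{129882831}{9233466523579030}\right) = 48873 - \frac{3614769069561}{9233466523579030} = \frac{451267205792108863629}{9233466523579030}$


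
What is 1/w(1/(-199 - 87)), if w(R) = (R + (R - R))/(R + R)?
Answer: 2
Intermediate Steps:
w(R) = 1/2 (w(R) = (R + 0)/((2*R)) = R*(1/(2*R)) = 1/2)
1/w(1/(-199 - 87)) = 1/(1/2) = 2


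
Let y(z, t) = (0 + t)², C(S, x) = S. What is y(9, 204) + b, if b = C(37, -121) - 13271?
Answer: 28382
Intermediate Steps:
y(z, t) = t²
b = -13234 (b = 37 - 13271 = -13234)
y(9, 204) + b = 204² - 13234 = 41616 - 13234 = 28382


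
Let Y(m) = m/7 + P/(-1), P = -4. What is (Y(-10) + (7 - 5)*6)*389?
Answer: 39678/7 ≈ 5668.3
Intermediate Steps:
Y(m) = 4 + m/7 (Y(m) = m/7 - 4/(-1) = m*(⅐) - 4*(-1) = m/7 + 4 = 4 + m/7)
(Y(-10) + (7 - 5)*6)*389 = ((4 + (⅐)*(-10)) + (7 - 5)*6)*389 = ((4 - 10/7) + 2*6)*389 = (18/7 + 12)*389 = (102/7)*389 = 39678/7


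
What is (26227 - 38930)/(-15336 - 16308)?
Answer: 12703/31644 ≈ 0.40143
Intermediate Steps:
(26227 - 38930)/(-15336 - 16308) = -12703/(-31644) = -12703*(-1/31644) = 12703/31644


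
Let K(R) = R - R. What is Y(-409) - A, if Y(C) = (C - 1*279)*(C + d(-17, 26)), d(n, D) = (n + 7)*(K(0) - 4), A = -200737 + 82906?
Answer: 371703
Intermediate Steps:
K(R) = 0
A = -117831
d(n, D) = -28 - 4*n (d(n, D) = (n + 7)*(0 - 4) = (7 + n)*(-4) = -28 - 4*n)
Y(C) = (-279 + C)*(40 + C) (Y(C) = (C - 1*279)*(C + (-28 - 4*(-17))) = (C - 279)*(C + (-28 + 68)) = (-279 + C)*(C + 40) = (-279 + C)*(40 + C))
Y(-409) - A = (-11160 + (-409)² - 239*(-409)) - 1*(-117831) = (-11160 + 167281 + 97751) + 117831 = 253872 + 117831 = 371703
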